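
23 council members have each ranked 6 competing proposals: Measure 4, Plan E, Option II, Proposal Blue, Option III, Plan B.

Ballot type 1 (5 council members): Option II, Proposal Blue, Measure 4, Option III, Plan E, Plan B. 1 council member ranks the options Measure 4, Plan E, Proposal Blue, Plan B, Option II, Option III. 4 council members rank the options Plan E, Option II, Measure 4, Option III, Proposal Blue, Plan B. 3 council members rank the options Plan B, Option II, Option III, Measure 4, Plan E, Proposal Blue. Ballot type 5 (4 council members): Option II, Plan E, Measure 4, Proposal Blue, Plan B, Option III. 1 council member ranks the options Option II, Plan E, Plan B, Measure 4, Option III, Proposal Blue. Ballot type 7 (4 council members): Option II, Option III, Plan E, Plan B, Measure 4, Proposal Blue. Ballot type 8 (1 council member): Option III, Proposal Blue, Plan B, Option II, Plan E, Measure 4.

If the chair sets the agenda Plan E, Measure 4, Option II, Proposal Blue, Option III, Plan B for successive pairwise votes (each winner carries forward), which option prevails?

Round 1: Plan E vs Measure 4 — 14–9, Plan E advances.
Round 2: Plan E vs Option II — 5–18, Option II advances.
Round 3: Option II vs Proposal Blue — 21–2, Option II advances.
Round 4: Option II vs Option III — 22–1, Option II advances.
Round 5: Option II vs Plan B — 18–5, Option II advances.
The agenda winner is Option II.

Option II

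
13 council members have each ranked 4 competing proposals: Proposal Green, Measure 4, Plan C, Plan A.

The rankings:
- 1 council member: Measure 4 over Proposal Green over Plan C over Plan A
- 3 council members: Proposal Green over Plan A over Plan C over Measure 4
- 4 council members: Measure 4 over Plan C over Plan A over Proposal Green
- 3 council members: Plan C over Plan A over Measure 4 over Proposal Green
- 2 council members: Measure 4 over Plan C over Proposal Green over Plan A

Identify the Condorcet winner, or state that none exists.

Check each pair by majority over 13 ballots:
Proposal Green vs Measure 4: 3 for Proposal Green, 10 for Measure 4 — Measure 4 by 10–3.
Proposal Green vs Plan C: Proposal Green is ranked higher on 1+3 = 4 ballots, Plan C on 9. Plan C wins 9–4.
Proposal Green vs Plan A: Proposal Green is ranked higher on 1+3+2 = 6 ballots, Plan A on 7. Plan A wins 7–6.
Measure 4 vs Plan C: Measure 4 is ranked higher on 1+4+2 = 7 ballots, Plan C on 6. Measure 4 wins 7–6.
Measure 4 vs Plan A: 1+4+2 = 7 for Measure 4, 6 for Plan A — Measure 4 by 7–6.
Plan C vs Plan A: 10 to 3, Plan C.
Measure 4 wins every pairwise contest, so Measure 4 is the Condorcet winner.

Measure 4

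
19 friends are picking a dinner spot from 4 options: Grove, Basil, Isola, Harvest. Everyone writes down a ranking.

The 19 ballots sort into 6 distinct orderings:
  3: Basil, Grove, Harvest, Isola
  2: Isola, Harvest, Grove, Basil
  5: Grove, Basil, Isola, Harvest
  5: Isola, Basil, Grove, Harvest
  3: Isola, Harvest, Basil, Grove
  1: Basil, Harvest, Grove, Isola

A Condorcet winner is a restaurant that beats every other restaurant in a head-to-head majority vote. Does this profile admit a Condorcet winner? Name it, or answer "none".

Head-to-head results (19 friends):
Grove–Basil: Basil 12–7.
Grove–Isola: Isola 10–9.
Grove vs Harvest: Grove, 13–6.
Basil–Isola: Isola 10–9.
Basil vs Harvest: Basil wins 14–5.
Isola vs Harvest: Isola wins 15–4.
Isola beats each of Grove, Basil, Harvest — Isola is the Condorcet winner.

Isola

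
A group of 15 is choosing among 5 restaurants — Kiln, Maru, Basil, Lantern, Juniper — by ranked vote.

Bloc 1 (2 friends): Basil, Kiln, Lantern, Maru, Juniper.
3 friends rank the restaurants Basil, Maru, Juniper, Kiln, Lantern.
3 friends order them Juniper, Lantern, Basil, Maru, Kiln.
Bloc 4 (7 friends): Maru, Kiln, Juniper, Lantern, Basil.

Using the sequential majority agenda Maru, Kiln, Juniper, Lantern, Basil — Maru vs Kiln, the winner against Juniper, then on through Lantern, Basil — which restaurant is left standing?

Basil

Round 1: Maru vs Kiln — 13–2, Maru advances.
Round 2: Maru vs Juniper — 12–3, Maru advances.
Round 3: Maru vs Lantern — 10–5, Maru advances.
Round 4: Maru vs Basil — 7–8, Basil advances.
Basil survives the agenda.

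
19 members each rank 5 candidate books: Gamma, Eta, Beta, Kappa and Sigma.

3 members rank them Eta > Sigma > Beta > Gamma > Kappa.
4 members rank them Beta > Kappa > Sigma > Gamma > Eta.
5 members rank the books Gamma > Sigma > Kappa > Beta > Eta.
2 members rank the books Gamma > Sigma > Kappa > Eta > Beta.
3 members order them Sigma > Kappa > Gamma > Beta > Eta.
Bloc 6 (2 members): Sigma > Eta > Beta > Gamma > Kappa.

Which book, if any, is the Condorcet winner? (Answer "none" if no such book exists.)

Check each pair by majority over 19 ballots:
Gamma vs Eta: 14 to 5, Gamma.
Gamma vs Beta: 10 to 9, Gamma.
Gamma vs Kappa: Gamma wins 12–7.
Gamma vs Sigma: Sigma, 12–7.
Eta vs Beta: Beta, 12–7.
Eta vs Kappa: 5 to 14, Kappa.
Eta vs Sigma: Sigma, 16–3.
Beta vs Kappa: 3+4+2 = 9 for Beta, 10 for Kappa — Kappa by 10–9.
Beta vs Sigma: Sigma, 15–4.
Kappa vs Sigma: Sigma, 15–4.
Sigma defeats every rival head-to-head and is the Condorcet winner.

Sigma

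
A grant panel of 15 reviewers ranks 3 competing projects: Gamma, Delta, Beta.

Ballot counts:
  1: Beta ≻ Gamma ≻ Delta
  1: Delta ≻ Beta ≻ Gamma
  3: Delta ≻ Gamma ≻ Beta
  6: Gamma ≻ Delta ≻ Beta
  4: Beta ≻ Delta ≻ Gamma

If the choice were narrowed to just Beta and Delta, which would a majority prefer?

Ballots ranking Beta above Delta: 1 + 4 = 5.
Ballots ranking Delta above Beta: 15 − 5 = 10.
Delta wins the head-to-head 10–5.

Delta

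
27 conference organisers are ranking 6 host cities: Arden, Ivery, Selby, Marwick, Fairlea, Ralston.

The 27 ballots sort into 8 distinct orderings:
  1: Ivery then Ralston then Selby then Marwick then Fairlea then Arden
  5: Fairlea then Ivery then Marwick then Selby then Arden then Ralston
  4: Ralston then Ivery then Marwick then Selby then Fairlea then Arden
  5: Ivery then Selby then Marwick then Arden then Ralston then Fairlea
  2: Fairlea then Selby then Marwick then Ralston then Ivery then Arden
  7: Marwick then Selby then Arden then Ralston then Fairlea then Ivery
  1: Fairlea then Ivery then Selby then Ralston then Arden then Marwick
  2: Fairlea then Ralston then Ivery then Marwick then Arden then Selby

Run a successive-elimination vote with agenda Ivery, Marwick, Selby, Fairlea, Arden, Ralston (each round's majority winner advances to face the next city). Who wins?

Round 1: Ivery vs Marwick — 18–9, Ivery advances.
Round 2: Ivery vs Selby — 18–9, Ivery advances.
Round 3: Ivery vs Fairlea — 10–17, Fairlea advances.
Round 4: Fairlea vs Arden — 15–12, Fairlea advances.
Round 5: Fairlea vs Ralston — 10–17, Ralston advances.
Ralston survives the agenda.

Ralston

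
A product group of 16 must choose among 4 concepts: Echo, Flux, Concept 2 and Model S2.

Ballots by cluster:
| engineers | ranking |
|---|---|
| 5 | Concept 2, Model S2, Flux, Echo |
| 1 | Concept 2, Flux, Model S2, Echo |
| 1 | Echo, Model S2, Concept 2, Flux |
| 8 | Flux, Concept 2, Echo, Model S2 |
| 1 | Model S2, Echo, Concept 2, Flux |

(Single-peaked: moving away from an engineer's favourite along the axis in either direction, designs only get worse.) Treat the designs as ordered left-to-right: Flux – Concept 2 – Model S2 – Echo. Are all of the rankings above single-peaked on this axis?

Axis positions: Flux=1, Concept 2=2, Model S2=3, Echo=4.
Cluster 1 (peak Concept 2 at position 2): ranking walks positions 2-3-1-4, expanding outward from the peak — single-peaked.
Cluster 2 (peak Concept 2 at position 2): ranking walks positions 2-1-3-4, expanding outward from the peak — single-peaked.
Cluster 3 (peak Echo at position 4): ranking walks positions 4-3-2-1, expanding outward from the peak — single-peaked.
Cluster 4: ranking walks positions 1-2-4-3; Echo is ranked above Model S2 even though Model S2 lies between Echo and the peak Flux on the axis — preferences dip and rise again. Not single-peaked.
Cluster 5 (peak Model S2 at position 3): ranking walks positions 3-4-2-1, expanding outward from the peak — single-peaked.
Cluster 4 violates single-peakedness, so the profile is not single-peaked on this axis.

no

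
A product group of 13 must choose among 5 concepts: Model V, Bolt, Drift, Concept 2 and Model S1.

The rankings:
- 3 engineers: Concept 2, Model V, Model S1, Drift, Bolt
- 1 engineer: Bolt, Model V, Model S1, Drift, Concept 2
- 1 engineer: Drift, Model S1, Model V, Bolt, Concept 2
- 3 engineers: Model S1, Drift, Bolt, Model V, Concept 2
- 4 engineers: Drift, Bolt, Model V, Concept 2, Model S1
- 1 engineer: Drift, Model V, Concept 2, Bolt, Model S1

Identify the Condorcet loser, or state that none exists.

none

Pairwise majorities:
Model V–Bolt: Bolt 8–5.
Model V vs Drift: 3+1 = 4 for Model V, 9 for Drift — Drift by 9–4.
Model V vs Concept 2: Model V, 10–3.
Model V vs Model S1: Model V, 9–4.
Bolt vs Drift: Bolt is ranked higher on 1 ballot, Drift on 12. Drift wins 12–1.
Bolt vs Concept 2: 1+1+3+4 = 9 for Bolt, 4 for Concept 2 — Bolt by 9–4.
Bolt–Model S1: Model S1 7–6.
Drift–Concept 2: Drift 10–3.
Drift vs Model S1: Drift is ranked higher on 1+4+1 = 6 ballots, Model S1 on 7. Model S1 wins 7–6.
Concept 2 vs Model S1: Concept 2 preferred on 3+4+1 = 8 ballots; Concept 2 wins 8–5.
No design is winless: Model V beats Concept 2; Bolt beats Model V; Drift beats Model V; Concept 2 beats Model S1; Model S1 beats Bolt. There is no Condorcet loser.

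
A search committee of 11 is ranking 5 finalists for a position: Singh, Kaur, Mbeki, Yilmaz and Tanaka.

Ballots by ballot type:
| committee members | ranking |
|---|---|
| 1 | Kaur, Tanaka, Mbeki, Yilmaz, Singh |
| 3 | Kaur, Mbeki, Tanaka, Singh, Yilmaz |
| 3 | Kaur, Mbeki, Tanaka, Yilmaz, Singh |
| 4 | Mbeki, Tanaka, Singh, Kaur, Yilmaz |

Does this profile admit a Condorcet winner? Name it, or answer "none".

Kaur

Head-to-head results (11 committee members):
Singh vs Kaur: Singh is ranked higher on 4 ballots, Kaur on 7. Kaur wins 7–4.
Singh vs Mbeki: 0 for Singh, 11 for Mbeki — Mbeki by 11–0.
Singh vs Yilmaz: Singh is ranked higher on 3+4 = 7 ballots, Yilmaz on 4. Singh wins 7–4.
Singh vs Tanaka: Tanaka wins 11–0.
Kaur–Mbeki: Kaur 7–4.
Kaur vs Yilmaz: Kaur, 11–0.
Kaur vs Tanaka: Kaur wins 7–4.
Mbeki–Yilmaz: Mbeki 11–0.
Mbeki vs Tanaka: 10 to 1, Mbeki.
Yilmaz vs Tanaka: Tanaka wins 11–0.
Only Kaur has no losses; Kaur is the Condorcet winner.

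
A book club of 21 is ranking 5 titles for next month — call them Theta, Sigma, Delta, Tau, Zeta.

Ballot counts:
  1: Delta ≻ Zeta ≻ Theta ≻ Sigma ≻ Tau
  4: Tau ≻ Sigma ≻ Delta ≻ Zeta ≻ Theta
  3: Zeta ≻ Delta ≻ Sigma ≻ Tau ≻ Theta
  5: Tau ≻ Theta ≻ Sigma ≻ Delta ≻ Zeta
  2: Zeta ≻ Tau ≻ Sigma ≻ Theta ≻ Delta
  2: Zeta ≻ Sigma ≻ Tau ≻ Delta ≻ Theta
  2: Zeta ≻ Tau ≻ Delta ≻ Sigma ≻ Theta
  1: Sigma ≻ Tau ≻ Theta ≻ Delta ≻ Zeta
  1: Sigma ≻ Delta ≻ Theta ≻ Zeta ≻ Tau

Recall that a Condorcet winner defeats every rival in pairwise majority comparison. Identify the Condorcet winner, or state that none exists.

none

Check each pair by majority over 21 ballots:
Theta vs Sigma: Sigma, 15–6.
Theta vs Delta: 5+2+1 = 8 for Theta, 13 for Delta — Delta by 13–8.
Theta vs Tau: Tau wins 19–2.
Theta vs Zeta: 7 to 14, Zeta.
Sigma vs Delta: 15 to 6, Sigma.
Sigma vs Tau: Sigma preferred on 1+3+2+1+1 = 8 ballots; Tau wins 13–8.
Sigma vs Zeta: Sigma wins 11–10.
Delta vs Tau: 5 to 16, Tau.
Delta vs Zeta: Delta, 12–9.
Tau vs Zeta: 10 to 11, Zeta.
No book is unbeaten: Theta loses to Sigma; Sigma loses to Tau; Delta loses to Sigma; Tau loses to Zeta; Zeta loses to Sigma. In particular Sigma beats Zeta beats Tau beats Sigma is a majority cycle — no Condorcet winner exists.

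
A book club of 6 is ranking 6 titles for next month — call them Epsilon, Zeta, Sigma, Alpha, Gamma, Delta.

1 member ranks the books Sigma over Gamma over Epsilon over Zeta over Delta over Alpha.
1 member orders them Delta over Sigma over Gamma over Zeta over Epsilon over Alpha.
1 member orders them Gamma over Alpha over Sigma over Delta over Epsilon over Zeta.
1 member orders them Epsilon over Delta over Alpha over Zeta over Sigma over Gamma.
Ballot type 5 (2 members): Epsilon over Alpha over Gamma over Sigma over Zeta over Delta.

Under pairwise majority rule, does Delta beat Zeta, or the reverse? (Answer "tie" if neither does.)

tie

Ballots ranking Delta above Zeta: 1 + 1 + 1 = 3.
Ballots ranking Zeta above Delta: 6 − 3 = 3.
3–3: the pair ties.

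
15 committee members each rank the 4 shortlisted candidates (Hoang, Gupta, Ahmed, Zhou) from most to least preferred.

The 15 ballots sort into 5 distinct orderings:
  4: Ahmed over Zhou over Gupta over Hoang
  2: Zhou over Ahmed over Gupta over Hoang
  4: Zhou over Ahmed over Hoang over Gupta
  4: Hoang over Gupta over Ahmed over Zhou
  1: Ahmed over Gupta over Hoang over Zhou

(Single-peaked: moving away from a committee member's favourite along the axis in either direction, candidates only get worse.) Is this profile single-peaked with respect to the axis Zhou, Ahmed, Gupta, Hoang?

Axis positions: Zhou=1, Ahmed=2, Gupta=3, Hoang=4.
Type 1 (peak Ahmed at position 2): ranking walks positions 2-1-3-4, expanding outward from the peak — single-peaked.
Type 2 (peak Zhou at position 1): ranking walks positions 1-2-3-4, expanding outward from the peak — single-peaked.
Type 3: ranking walks positions 1-2-4-3; Hoang is ranked above Gupta even though Gupta lies between Hoang and the peak Zhou on the axis — preferences dip and rise again. Not single-peaked.
Type 4 (peak Hoang at position 4): ranking walks positions 4-3-2-1, expanding outward from the peak — single-peaked.
Type 5 (peak Ahmed at position 2): ranking walks positions 2-3-4-1, expanding outward from the peak — single-peaked.
Type 3 violates single-peakedness, so the profile is not single-peaked on this axis.

no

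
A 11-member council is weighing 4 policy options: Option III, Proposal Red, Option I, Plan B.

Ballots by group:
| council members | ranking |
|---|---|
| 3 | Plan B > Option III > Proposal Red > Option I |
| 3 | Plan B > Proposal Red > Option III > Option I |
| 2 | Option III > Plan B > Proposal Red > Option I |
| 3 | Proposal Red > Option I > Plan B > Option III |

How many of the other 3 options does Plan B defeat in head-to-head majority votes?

3

Plan B against each rival (11 council members):
Plan B vs Option III: Plan B, 9–2.
Plan B vs Proposal Red: Plan B is ranked higher on 3+3+2 = 8 ballots, Proposal Red on 3. Plan B wins 8–3.
Plan B–Option I: Plan B 8–3.
Plan B beats Option III, Proposal Red, Option I — 3 pairwise wins.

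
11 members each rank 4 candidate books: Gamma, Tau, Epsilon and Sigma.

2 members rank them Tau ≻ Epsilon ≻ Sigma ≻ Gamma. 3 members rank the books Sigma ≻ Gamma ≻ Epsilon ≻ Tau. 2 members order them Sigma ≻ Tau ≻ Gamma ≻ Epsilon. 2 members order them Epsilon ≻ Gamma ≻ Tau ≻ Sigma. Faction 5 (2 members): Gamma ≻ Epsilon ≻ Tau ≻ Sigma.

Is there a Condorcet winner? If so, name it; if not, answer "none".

Head-to-head results (11 members):
Gamma vs Tau: Gamma preferred on 3+2+2 = 7 ballots; Gamma wins 7–4.
Gamma vs Epsilon: Gamma preferred on 3+2+2 = 7 ballots; Gamma wins 7–4.
Gamma vs Sigma: Sigma, 7–4.
Tau vs Epsilon: Tau preferred on 2+2 = 4 ballots; Epsilon wins 7–4.
Tau–Sigma: Tau 6–5.
Epsilon vs Sigma: Epsilon wins 6–5.
Every book loses at least once (Gamma loses to Sigma; Tau loses to Gamma; Epsilon loses to Gamma; Sigma loses to Tau). The majority relation contains the cycle Gamma > Tau > Sigma > Gamma, so there is no Condorcet winner.

none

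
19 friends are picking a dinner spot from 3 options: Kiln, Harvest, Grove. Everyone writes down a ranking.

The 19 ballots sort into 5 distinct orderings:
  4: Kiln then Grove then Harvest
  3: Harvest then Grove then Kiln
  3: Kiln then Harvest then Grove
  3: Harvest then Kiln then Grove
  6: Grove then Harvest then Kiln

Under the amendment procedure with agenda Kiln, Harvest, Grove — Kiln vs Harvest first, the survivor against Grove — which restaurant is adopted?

Grove

Round 1: Kiln vs Harvest — 7–12, Harvest advances.
Round 2: Harvest vs Grove — 9–10, Grove advances.
The agenda winner is Grove.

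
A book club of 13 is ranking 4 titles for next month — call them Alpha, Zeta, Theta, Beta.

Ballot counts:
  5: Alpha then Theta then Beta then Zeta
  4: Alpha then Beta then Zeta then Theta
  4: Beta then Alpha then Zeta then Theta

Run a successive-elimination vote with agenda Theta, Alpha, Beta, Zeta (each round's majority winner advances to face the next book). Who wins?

Alpha

Round 1: Theta vs Alpha — 0–13, Alpha advances.
Round 2: Alpha vs Beta — 9–4, Alpha advances.
Round 3: Alpha vs Zeta — 13–0, Alpha advances.
Alpha survives the agenda.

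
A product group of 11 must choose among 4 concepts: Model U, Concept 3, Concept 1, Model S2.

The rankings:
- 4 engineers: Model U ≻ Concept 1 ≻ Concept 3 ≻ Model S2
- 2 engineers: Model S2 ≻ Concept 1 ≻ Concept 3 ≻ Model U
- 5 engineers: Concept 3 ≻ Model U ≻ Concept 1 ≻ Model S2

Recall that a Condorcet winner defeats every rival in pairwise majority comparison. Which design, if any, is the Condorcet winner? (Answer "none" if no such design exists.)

Pairwise majorities:
Model U vs Concept 3: 4 for Model U, 7 for Concept 3 — Concept 3 by 7–4.
Model U vs Concept 1: 4+5 = 9 for Model U, 2 for Concept 1 — Model U by 9–2.
Model U vs Model S2: 4+5 = 9 for Model U, 2 for Model S2 — Model U by 9–2.
Concept 3 vs Concept 1: 5 for Concept 3, 6 for Concept 1 — Concept 1 by 6–5.
Concept 3 vs Model S2: Concept 3 preferred on 4+5 = 9 ballots; Concept 3 wins 9–2.
Concept 1 vs Model S2: 9 to 2, Concept 1.
Each design drops at least one matchup (Model U loses to Concept 3; Concept 3 loses to Concept 1; Concept 1 loses to Model U; Model S2 loses to Model U); the cycle Model U → Concept 1 → Concept 3 → Model U rules out a Condorcet winner.

none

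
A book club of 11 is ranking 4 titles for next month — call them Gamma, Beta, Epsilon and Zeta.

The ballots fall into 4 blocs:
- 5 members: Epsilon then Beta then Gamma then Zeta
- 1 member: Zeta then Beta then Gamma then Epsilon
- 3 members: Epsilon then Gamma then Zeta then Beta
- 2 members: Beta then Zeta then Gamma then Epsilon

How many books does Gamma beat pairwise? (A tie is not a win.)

1

Gamma against each rival (11 members):
Gamma vs Beta: Beta, 8–3.
Gamma vs Epsilon: Gamma preferred on 1+2 = 3 ballots; Epsilon wins 8–3.
Gamma vs Zeta: 5+3 = 8 for Gamma, 3 for Zeta — Gamma by 8–3.
Gamma beats Zeta; loses to Beta, Epsilon — 1 pairwise win.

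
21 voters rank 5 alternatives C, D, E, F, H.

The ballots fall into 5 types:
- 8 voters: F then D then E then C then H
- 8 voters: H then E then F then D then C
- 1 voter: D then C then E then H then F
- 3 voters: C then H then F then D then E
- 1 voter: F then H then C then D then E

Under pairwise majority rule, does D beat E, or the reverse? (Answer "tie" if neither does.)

Ballots ranking D above E: 8 + 1 + 3 + 1 = 13.
Ballots ranking E above D: 21 − 13 = 8.
D wins the head-to-head 13–8.

D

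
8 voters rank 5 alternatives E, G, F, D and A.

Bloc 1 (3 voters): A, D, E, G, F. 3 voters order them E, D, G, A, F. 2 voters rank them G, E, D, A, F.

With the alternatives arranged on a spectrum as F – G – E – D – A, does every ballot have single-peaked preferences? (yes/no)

yes

Axis positions: F=1, G=2, E=3, D=4, A=5.
Bloc 1 (peak A at position 5): ranking walks positions 5-4-3-2-1, expanding outward from the peak — single-peaked.
Bloc 2 (peak E at position 3): ranking walks positions 3-4-2-5-1, expanding outward from the peak — single-peaked.
Bloc 3 (peak G at position 2): ranking walks positions 2-3-4-5-1, expanding outward from the peak — single-peaked.
Every ranking is single-peaked on this axis.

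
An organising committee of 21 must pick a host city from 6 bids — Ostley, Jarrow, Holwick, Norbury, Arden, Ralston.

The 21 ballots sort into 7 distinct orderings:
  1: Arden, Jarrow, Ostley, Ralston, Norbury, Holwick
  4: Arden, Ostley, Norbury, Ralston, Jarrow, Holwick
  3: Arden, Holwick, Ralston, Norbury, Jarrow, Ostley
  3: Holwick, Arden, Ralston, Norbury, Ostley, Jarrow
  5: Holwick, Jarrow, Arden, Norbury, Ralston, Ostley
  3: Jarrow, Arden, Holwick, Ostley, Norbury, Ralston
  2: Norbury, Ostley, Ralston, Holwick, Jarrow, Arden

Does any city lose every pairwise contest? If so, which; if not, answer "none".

Head-to-head results (21 organisers):
Ostley vs Jarrow: Ostley is ranked higher on 4+3+2 = 9 ballots, Jarrow on 12. Jarrow wins 12–9.
Ostley–Holwick: Holwick 14–7.
Ostley vs Norbury: Norbury, 13–8.
Ostley vs Arden: Ostley is ranked higher on 2 ballots, Arden on 19. Arden wins 19–2.
Ostley vs Ralston: Ostley preferred on 1+4+3+2 = 10 ballots; Ralston wins 11–10.
Jarrow vs Holwick: Jarrow preferred on 1+4+3 = 8 ballots; Holwick wins 13–8.
Jarrow vs Norbury: 1+5+3 = 9 for Jarrow, 12 for Norbury — Norbury by 12–9.
Jarrow vs Arden: Arden, 11–10.
Jarrow vs Ralston: 1+5+3 = 9 for Jarrow, 12 for Ralston — Ralston by 12–9.
Holwick–Norbury: Holwick 14–7.
Holwick vs Arden: Arden wins 11–10.
Holwick vs Ralston: Holwick preferred on 3+3+5+3 = 14 ballots; Holwick wins 14–7.
Norbury vs Arden: 2 to 19, Arden.
Norbury vs Ralston: Norbury is ranked higher on 4+5+3+2 = 14 ballots, Ralston on 7. Norbury wins 14–7.
Arden vs Ralston: Arden wins 19–2.
Only Ostley has no wins; Ostley is the Condorcet loser.

Ostley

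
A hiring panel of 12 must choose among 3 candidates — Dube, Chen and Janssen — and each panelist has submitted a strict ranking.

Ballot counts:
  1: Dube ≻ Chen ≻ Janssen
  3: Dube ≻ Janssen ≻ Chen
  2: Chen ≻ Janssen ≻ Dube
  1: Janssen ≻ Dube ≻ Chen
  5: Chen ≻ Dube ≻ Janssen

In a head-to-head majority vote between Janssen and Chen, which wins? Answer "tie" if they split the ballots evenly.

Ballots ranking Janssen above Chen: 3 + 1 = 4.
Ballots ranking Chen above Janssen: 12 − 4 = 8.
Chen wins the head-to-head 8–4.

Chen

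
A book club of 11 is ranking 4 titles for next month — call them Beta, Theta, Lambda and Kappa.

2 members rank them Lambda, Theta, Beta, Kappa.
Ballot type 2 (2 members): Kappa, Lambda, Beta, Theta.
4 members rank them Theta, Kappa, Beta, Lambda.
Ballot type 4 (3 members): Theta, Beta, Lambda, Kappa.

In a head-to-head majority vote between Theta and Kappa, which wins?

Theta

Ballots ranking Theta above Kappa: 2 + 4 + 3 = 9.
Ballots ranking Kappa above Theta: 11 − 9 = 2.
Theta wins the head-to-head 9–2.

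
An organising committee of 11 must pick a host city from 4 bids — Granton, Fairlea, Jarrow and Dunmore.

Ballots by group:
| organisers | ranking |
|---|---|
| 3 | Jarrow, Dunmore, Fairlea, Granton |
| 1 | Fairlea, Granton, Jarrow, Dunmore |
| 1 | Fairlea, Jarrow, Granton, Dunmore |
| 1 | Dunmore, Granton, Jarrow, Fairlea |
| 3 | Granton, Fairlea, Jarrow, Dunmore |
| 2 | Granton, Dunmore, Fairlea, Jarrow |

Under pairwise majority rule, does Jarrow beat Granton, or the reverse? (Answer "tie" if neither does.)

Ballots ranking Jarrow above Granton: 3 + 1 = 4.
Ballots ranking Granton above Jarrow: 11 − 4 = 7.
Granton wins the head-to-head 7–4.

Granton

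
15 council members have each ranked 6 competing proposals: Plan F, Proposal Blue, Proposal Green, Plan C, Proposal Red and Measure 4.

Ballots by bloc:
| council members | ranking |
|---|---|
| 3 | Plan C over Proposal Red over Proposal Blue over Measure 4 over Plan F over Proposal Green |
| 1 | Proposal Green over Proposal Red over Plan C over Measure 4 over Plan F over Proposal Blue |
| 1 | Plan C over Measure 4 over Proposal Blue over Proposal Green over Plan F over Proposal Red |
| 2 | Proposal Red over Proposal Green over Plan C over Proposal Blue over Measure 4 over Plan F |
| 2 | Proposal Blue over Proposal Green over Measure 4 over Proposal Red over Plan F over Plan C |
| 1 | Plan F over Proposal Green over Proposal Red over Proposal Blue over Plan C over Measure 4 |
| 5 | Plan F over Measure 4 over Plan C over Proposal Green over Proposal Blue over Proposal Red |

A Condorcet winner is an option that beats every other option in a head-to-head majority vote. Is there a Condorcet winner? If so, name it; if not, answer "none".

Head-to-head results (15 council members):
Plan F vs Proposal Blue: Plan F preferred on 1+1+5 = 7 ballots; Proposal Blue wins 8–7.
Plan F vs Proposal Green: 9 to 6, Plan F.
Plan F vs Plan C: Plan F is ranked higher on 2+1+5 = 8 ballots, Plan C on 7. Plan F wins 8–7.
Plan F vs Proposal Red: 1+1+5 = 7 for Plan F, 8 for Proposal Red — Proposal Red by 8–7.
Plan F vs Measure 4: 6 to 9, Measure 4.
Proposal Blue vs Proposal Green: 3+1+2 = 6 for Proposal Blue, 9 for Proposal Green — Proposal Green by 9–6.
Proposal Blue vs Plan C: Proposal Blue preferred on 2+1 = 3 ballots; Plan C wins 12–3.
Proposal Blue vs Proposal Red: 8 to 7, Proposal Blue.
Proposal Blue vs Measure 4: Proposal Blue preferred on 3+2+2+1 = 8 ballots; Proposal Blue wins 8–7.
Proposal Green vs Plan C: Proposal Green preferred on 1+2+2+1 = 6 ballots; Plan C wins 9–6.
Proposal Green vs Proposal Red: Proposal Green is ranked higher on 1+1+2+1+5 = 10 ballots, Proposal Red on 5. Proposal Green wins 10–5.
Proposal Green vs Measure 4: 6 to 9, Measure 4.
Plan C vs Proposal Red: 9 to 6, Plan C.
Plan C vs Measure 4: Plan C is ranked higher on 3+1+1+2+1 = 8 ballots, Measure 4 on 7. Plan C wins 8–7.
Proposal Red vs Measure 4: Proposal Red preferred on 3+1+2+1 = 7 ballots; Measure 4 wins 8–7.
Every option loses at least once (Plan F loses to Proposal Blue; Proposal Blue loses to Proposal Green; Proposal Green loses to Plan F; Plan C loses to Plan F; Proposal Red loses to Proposal Blue; Measure 4 loses to Proposal Blue). The majority relation contains the cycle Plan F → Proposal Green → Proposal Blue → Plan F, so there is no Condorcet winner.

none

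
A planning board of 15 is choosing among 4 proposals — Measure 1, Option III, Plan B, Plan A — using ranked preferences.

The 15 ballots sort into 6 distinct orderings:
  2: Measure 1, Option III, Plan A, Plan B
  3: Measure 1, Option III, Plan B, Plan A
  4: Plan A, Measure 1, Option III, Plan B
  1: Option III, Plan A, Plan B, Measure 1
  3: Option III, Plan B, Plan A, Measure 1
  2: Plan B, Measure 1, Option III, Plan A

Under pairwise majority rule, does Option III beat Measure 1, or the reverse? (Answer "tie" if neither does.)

Ballots ranking Option III above Measure 1: 1 + 3 = 4.
Ballots ranking Measure 1 above Option III: 15 − 4 = 11.
Measure 1 wins the head-to-head 11–4.

Measure 1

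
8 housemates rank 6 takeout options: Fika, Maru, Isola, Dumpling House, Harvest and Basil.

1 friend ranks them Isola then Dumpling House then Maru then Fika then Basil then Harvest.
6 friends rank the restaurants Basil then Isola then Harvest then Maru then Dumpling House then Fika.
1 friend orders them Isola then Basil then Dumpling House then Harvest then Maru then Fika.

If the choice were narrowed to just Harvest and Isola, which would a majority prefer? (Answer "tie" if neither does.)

Isola

No ballot ranks Harvest above Isola: 0.
Ballots ranking Isola above Harvest: 8 − 0 = 8.
Isola wins the head-to-head 8–0.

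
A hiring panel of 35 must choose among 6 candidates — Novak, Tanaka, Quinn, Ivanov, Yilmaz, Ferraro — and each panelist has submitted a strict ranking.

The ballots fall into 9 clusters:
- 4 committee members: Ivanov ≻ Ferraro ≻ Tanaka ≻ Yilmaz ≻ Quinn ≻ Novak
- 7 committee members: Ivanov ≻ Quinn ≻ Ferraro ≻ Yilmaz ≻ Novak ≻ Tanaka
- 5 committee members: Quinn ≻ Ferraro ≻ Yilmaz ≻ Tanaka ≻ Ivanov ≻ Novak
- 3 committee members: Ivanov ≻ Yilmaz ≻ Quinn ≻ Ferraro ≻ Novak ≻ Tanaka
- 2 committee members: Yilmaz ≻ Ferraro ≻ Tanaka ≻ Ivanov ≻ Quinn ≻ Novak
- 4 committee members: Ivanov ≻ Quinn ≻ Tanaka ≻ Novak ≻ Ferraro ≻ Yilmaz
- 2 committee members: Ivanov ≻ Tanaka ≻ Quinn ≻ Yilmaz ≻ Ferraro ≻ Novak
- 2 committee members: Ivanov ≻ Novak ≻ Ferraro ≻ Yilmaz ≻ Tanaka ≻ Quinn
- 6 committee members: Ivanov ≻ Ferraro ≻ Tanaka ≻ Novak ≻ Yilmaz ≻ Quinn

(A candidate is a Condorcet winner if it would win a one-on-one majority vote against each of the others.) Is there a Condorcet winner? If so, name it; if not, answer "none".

Ivanov

Pairwise majorities:
Novak vs Tanaka: Tanaka wins 23–12.
Novak vs Quinn: 8 to 27, Quinn.
Novak vs Ivanov: Novak preferred on 0 ballots; Ivanov wins 35–0.
Novak–Yilmaz: Yilmaz 23–12.
Novak vs Ferraro: 4+2 = 6 for Novak, 29 for Ferraro — Ferraro by 29–6.
Tanaka–Quinn: Quinn 19–16.
Tanaka vs Ivanov: 5+2 = 7 for Tanaka, 28 for Ivanov — Ivanov by 28–7.
Tanaka–Yilmaz: Yilmaz 19–16.
Tanaka vs Ferraro: Tanaka is ranked higher on 4+2 = 6 ballots, Ferraro on 29. Ferraro wins 29–6.
Quinn vs Ivanov: 5 for Quinn, 30 for Ivanov — Ivanov by 30–5.
Quinn vs Yilmaz: Quinn is ranked higher on 7+5+4+2 = 18 ballots, Yilmaz on 17. Quinn wins 18–17.
Quinn vs Ferraro: 7+5+3+4+2 = 21 for Quinn, 14 for Ferraro — Quinn by 21–14.
Ivanov vs Yilmaz: Ivanov is ranked higher on 28 ballots, Yilmaz on 7. Ivanov wins 28–7.
Ivanov vs Ferraro: Ivanov preferred on 28 ballots; Ivanov wins 28–7.
Yilmaz vs Ferraro: Yilmaz preferred on 3+2+2 = 7 ballots; Ferraro wins 28–7.
Ivanov beats each of Novak, Tanaka, Quinn, Yilmaz, Ferraro — Ivanov is the Condorcet winner.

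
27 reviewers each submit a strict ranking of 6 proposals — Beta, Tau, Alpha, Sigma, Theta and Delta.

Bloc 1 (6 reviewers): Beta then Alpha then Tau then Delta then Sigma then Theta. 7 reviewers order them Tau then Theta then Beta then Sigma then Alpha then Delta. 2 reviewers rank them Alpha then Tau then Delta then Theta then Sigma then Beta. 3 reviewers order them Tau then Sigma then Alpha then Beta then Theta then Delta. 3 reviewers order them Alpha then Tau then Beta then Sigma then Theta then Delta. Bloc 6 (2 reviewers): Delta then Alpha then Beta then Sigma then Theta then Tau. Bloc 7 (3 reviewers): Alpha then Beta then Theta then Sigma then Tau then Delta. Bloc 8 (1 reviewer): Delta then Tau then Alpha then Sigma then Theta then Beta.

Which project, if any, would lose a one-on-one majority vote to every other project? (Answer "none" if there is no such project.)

Head-to-head results (27 reviewers):
Beta vs Tau: Tau wins 16–11.
Beta vs Alpha: 13 to 14, Alpha.
Beta vs Sigma: Beta wins 21–6.
Beta vs Theta: Beta wins 17–10.
Beta–Delta: Beta 22–5.
Tau–Alpha: Alpha 16–11.
Tau vs Sigma: Tau is ranked higher on 6+7+2+3+3+1 = 22 ballots, Sigma on 5. Tau wins 22–5.
Tau vs Theta: Tau preferred on 6+7+2+3+3+1 = 22 ballots; Tau wins 22–5.
Tau vs Delta: Tau wins 24–3.
Alpha vs Sigma: Alpha, 17–10.
Alpha vs Theta: 20 for Alpha, 7 for Theta — Alpha by 20–7.
Alpha vs Delta: 24 to 3, Alpha.
Sigma–Theta: Sigma 15–12.
Sigma vs Delta: 7+3+3+3 = 16 for Sigma, 11 for Delta — Sigma by 16–11.
Theta vs Delta: Theta preferred on 7+3+3+3 = 16 ballots; Theta wins 16–11.
Delta is beaten in every head-to-head and is the Condorcet loser.

Delta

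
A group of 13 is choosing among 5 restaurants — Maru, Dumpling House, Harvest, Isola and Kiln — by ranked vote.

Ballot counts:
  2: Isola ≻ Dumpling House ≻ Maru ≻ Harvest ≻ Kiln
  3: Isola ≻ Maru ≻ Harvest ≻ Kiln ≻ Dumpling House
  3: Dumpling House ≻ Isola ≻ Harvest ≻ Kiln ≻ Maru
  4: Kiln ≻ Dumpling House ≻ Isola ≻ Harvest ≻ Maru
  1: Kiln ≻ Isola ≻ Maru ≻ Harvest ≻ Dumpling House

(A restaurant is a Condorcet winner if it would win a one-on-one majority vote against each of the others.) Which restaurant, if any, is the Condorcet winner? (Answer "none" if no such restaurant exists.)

none

Pairwise majorities:
Maru vs Dumpling House: Dumpling House, 9–4.
Maru–Harvest: Harvest 7–6.
Maru vs Isola: Isola, 13–0.
Maru vs Kiln: 5 to 8, Kiln.
Dumpling House vs Harvest: Dumpling House wins 9–4.
Dumpling House vs Isola: Dumpling House, 7–6.
Dumpling House vs Kiln: Kiln, 8–5.
Harvest vs Isola: Harvest preferred on 0 ballots; Isola wins 13–0.
Harvest vs Kiln: Harvest wins 8–5.
Isola vs Kiln: 2+3+3 = 8 for Isola, 5 for Kiln — Isola by 8–5.
Each restaurant drops at least one matchup (Maru loses to Dumpling House; Dumpling House loses to Kiln; Harvest loses to Dumpling House; Isola loses to Dumpling House; Kiln loses to Harvest); the cycle Dumpling House > Harvest > Kiln > Dumpling House rules out a Condorcet winner.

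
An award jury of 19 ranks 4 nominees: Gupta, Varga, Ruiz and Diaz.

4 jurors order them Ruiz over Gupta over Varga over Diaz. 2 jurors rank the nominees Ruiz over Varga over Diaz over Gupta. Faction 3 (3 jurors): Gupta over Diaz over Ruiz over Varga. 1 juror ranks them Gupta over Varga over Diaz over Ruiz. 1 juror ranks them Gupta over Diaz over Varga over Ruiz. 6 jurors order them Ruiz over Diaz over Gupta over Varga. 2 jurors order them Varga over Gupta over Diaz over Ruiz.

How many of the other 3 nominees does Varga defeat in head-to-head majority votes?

Varga against each rival (19 jurors):
Varga vs Gupta: Gupta wins 15–4.
Varga–Ruiz: Ruiz 15–4.
Varga vs Diaz: Diaz, 10–9.
Varga beats no one; loses to Gupta, Ruiz, Diaz — 0 pairwise wins.

0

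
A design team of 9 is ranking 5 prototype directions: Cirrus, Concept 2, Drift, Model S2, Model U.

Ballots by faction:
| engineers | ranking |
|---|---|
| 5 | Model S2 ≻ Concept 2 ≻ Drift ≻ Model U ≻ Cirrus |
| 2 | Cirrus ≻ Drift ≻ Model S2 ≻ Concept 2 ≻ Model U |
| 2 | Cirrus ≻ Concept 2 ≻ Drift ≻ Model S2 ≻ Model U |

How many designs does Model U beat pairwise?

1

Model U against each rival (9 engineers):
Model U–Cirrus: Model U 5–4.
Model U vs Concept 2: Concept 2, 9–0.
Model U vs Drift: 0 for Model U, 9 for Drift — Drift by 9–0.
Model U vs Model S2: Model S2 wins 9–0.
Model U beats Cirrus; loses to Concept 2, Drift, Model S2 — 1 pairwise win.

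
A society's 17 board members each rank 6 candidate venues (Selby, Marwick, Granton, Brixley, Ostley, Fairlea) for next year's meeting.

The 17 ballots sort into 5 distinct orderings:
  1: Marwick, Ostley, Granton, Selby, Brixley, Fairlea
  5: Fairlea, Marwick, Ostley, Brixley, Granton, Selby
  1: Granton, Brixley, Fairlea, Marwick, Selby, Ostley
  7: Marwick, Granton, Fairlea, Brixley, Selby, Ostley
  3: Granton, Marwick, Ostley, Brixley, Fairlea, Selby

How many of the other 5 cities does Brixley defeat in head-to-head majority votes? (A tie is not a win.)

1

Brixley against each rival (17 organisers):
Brixley vs Selby: Brixley, 16–1.
Brixley–Marwick: Marwick 16–1.
Brixley–Granton: Granton 12–5.
Brixley vs Ostley: Brixley is ranked higher on 1+7 = 8 ballots, Ostley on 9. Ostley wins 9–8.
Brixley vs Fairlea: Brixley is ranked higher on 1+1+3 = 5 ballots, Fairlea on 12. Fairlea wins 12–5.
Brixley beats Selby; loses to Marwick, Granton, Ostley, Fairlea — 1 pairwise win.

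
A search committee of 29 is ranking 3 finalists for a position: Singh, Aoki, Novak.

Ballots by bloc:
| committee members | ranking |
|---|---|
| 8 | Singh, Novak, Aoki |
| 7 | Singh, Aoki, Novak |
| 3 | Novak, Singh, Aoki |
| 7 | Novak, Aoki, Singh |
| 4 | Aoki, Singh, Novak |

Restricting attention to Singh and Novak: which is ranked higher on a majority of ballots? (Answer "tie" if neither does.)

Singh

Ballots ranking Singh above Novak: 8 + 7 + 4 = 19.
Ballots ranking Novak above Singh: 29 − 19 = 10.
Singh wins the head-to-head 19–10.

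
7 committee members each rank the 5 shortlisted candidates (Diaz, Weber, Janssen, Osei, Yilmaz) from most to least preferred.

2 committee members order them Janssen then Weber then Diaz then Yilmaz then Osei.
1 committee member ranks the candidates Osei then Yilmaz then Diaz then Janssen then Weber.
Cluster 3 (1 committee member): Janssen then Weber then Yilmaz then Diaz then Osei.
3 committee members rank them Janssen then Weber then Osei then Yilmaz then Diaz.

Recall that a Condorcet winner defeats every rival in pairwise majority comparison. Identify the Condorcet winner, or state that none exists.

Janssen

Pairwise majorities:
Diaz vs Weber: Weber wins 6–1.
Diaz–Janssen: Janssen 6–1.
Diaz–Osei: Osei 4–3.
Diaz–Yilmaz: Yilmaz 5–2.
Weber vs Janssen: Janssen wins 7–0.
Weber vs Osei: Weber, 6–1.
Weber vs Yilmaz: Weber, 6–1.
Janssen vs Osei: Janssen, 6–1.
Janssen vs Yilmaz: Janssen, 6–1.
Osei vs Yilmaz: Osei, 4–3.
Janssen wins every pairwise contest, so Janssen is the Condorcet winner.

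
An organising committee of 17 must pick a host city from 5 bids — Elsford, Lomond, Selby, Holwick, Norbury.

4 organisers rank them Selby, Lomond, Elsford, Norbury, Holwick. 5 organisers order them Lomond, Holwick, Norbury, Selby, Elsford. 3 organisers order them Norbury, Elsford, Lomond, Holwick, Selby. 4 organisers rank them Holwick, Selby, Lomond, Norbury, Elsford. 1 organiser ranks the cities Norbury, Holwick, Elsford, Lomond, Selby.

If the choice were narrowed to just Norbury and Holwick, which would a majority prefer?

Ballots ranking Norbury above Holwick: 4 + 3 + 1 = 8.
Ballots ranking Holwick above Norbury: 17 − 8 = 9.
Holwick wins the head-to-head 9–8.

Holwick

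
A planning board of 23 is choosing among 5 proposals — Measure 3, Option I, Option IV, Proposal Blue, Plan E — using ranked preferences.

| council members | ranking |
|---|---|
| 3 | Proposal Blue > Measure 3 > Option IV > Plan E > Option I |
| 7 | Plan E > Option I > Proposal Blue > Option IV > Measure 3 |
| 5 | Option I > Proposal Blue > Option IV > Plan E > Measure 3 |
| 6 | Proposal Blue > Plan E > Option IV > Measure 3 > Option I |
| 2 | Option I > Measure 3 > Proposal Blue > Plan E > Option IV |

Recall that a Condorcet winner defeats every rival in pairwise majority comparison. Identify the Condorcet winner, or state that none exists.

Check each pair by majority over 23 ballots:
Measure 3 vs Option I: Measure 3 preferred on 3+6 = 9 ballots; Option I wins 14–9.
Measure 3 vs Option IV: 3+2 = 5 for Measure 3, 18 for Option IV — Option IV by 18–5.
Measure 3 vs Proposal Blue: Measure 3 preferred on 2 ballots; Proposal Blue wins 21–2.
Measure 3 vs Plan E: 3+2 = 5 for Measure 3, 18 for Plan E — Plan E by 18–5.
Option I vs Option IV: Option I preferred on 7+5+2 = 14 ballots; Option I wins 14–9.
Option I vs Proposal Blue: 14 to 9, Option I.
Option I vs Plan E: Option I is ranked higher on 5+2 = 7 ballots, Plan E on 16. Plan E wins 16–7.
Option IV vs Proposal Blue: Option IV is ranked higher on 0 ballots, Proposal Blue on 23. Proposal Blue wins 23–0.
Option IV vs Plan E: 8 to 15, Plan E.
Proposal Blue vs Plan E: Proposal Blue is ranked higher on 3+5+6+2 = 16 ballots, Plan E on 7. Proposal Blue wins 16–7.
Every option loses at least once (Measure 3 loses to Option I; Option I loses to Plan E; Option IV loses to Option I; Proposal Blue loses to Option I; Plan E loses to Proposal Blue). The majority relation contains the cycle Option I beats Proposal Blue beats Plan E beats Option I, so there is no Condorcet winner.

none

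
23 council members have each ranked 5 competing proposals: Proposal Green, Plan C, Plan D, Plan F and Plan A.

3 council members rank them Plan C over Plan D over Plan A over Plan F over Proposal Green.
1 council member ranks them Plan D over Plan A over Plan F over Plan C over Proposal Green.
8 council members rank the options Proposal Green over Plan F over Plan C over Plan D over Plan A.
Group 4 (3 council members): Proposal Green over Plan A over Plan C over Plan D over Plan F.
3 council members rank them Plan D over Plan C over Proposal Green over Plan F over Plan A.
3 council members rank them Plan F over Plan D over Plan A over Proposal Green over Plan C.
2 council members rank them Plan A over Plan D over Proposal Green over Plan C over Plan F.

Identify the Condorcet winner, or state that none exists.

Head-to-head results (23 council members):
Proposal Green vs Plan C: 16 to 7, Proposal Green.
Proposal Green vs Plan D: Proposal Green preferred on 8+3 = 11 ballots; Plan D wins 12–11.
Proposal Green vs Plan F: Proposal Green is ranked higher on 8+3+3+2 = 16 ballots, Plan F on 7. Proposal Green wins 16–7.
Proposal Green vs Plan A: 14 to 9, Proposal Green.
Plan C vs Plan D: Plan C is ranked higher on 3+8+3 = 14 ballots, Plan D on 9. Plan C wins 14–9.
Plan C vs Plan F: 11 to 12, Plan F.
Plan C vs Plan A: Plan C preferred on 3+8+3 = 14 ballots; Plan C wins 14–9.
Plan D vs Plan F: 3+1+3+3+2 = 12 for Plan D, 11 for Plan F — Plan D by 12–11.
Plan D vs Plan A: Plan D preferred on 3+1+8+3+3 = 18 ballots; Plan D wins 18–5.
Plan F vs Plan A: 14 to 9, Plan F.
No option is unbeaten: Proposal Green loses to Plan D; Plan C loses to Proposal Green; Plan D loses to Plan C; Plan F loses to Proposal Green; Plan A loses to Proposal Green. In particular Proposal Green → Plan C → Plan D → Proposal Green is a majority cycle — no Condorcet winner exists.

none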